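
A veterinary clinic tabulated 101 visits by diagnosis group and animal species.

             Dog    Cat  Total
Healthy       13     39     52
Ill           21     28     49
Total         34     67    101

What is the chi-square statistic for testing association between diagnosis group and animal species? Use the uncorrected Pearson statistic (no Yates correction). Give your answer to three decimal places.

3.602

Grand total N = 101.
Expected counts (row total × column total / N):
  Healthy, Dog: 52×34/101 = 17.50495
  Healthy, Cat: 52×67/101 = 34.49505
  Ill, Dog: 49×34/101 = 16.49505
  Ill, Cat: 49×67/101 = 32.50495
Contributions (O − E)²/E:
  (13 − 17.50495)²/17.50495 = 1.1594
  (39 − 34.49505)²/34.49505 = 0.5883
  (21 − 16.49505)²/16.49505 = 1.2303
  (28 − 32.50495)²/32.50495 = 0.6244
χ² = 1.1594 + 0.5883 + 1.2303 + 0.6244 = 3.602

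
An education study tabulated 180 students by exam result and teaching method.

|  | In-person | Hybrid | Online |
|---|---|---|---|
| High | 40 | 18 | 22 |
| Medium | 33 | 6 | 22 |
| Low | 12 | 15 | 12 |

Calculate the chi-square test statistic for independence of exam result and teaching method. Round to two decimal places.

Row totals: 80, 61, 39. Column totals: 85, 39, 56. Grand total N = 180.
Expected counts (row total × column total / N):
  High, In-person: 80×85/180 = 37.778
  High, Hybrid: 80×39/180 = 17.333
  High, Online: 80×56/180 = 24.889
  Medium, In-person: 61×85/180 = 28.806
  Medium, Hybrid: 61×39/180 = 13.217
  Medium, Online: 61×56/180 = 18.978
  Low, In-person: 39×85/180 = 18.417
  Low, Hybrid: 39×39/180 = 8.450
  Low, Online: 39×56/180 = 12.133
Contributions (O − E)²/E:
  (40 − 37.778)²/37.778 = 0.1307
  (18 − 17.333)²/17.333 = 0.0257
  (22 − 24.889)²/24.889 = 0.3353
  (33 − 28.806)²/28.806 = 0.6106
  (6 − 13.217)²/13.217 = 3.9408
  (22 − 18.978)²/18.978 = 0.4812
  (12 − 18.417)²/18.417 = 2.2359
  (15 − 8.450)²/8.450 = 5.0772
  (12 − 12.133)²/12.133 = 0.0015
χ² = 0.1307 + 0.0257 + 0.3353 + 0.6106 + 3.9408 + 0.4812 + 2.2359 + 5.0772 + 0.0015 = 12.84

12.84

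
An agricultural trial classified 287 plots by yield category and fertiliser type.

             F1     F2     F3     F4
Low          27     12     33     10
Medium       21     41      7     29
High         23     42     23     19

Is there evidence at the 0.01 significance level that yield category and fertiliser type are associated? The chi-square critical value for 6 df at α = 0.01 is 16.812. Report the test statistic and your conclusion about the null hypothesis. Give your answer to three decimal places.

Row totals: 82, 98, 107. Column totals: 71, 95, 63, 58. Grand total N = 287.
Expected counts (row total × column total / N):
  Low, F1: 82×71/287 = 20.2857
  Low, F2: 82×95/287 = 27.1429
  Low, F3: 82×63/287 = 18.0000
  Low, F4: 82×58/287 = 16.5714
  Medium, F1: 98×71/287 = 24.2439
  Medium, F2: 98×95/287 = 32.4390
  Medium, F3: 98×63/287 = 21.5122
  Medium, F4: 98×58/287 = 19.8049
  High, F1: 107×71/287 = 26.4704
  High, F2: 107×95/287 = 35.4181
  High, F3: 107×63/287 = 23.4878
  High, F4: 107×58/287 = 21.6237
Contributions (O − E)²/E:
  (27 − 20.2857)²/20.2857 = 2.2223
  (12 − 27.1429)²/27.1429 = 8.4482
  (33 − 18.0000)²/18.0000 = 12.5000
  (10 − 16.5714)²/16.5714 = 2.6059
  (21 − 24.2439)²/24.2439 = 0.4340
  (41 − 32.4390)²/32.4390 = 2.2593
  (7 − 21.5122)²/21.5122 = 9.7900
  (29 − 19.8049)²/19.8049 = 4.2691
  (23 − 26.4704)²/26.4704 = 0.4550
  (42 − 35.4181)²/35.4181 = 1.2231
  (23 − 23.4878)²/23.4878 = 0.0101
  (19 − 21.6237)²/21.6237 = 0.3183
χ² = 2.2223 + 8.4482 + 12.5000 + 2.6059 + 0.4340 + 2.2593 + 9.7900 + 4.2691 + 0.4550 + 1.2231 + 0.0101 + 0.3183 = 44.535
df = (3−1)(4−1) = 6. Since 44.535 > 16.812, reject the null hypothesis of independence at α = 0.01.

44.535; reject H₀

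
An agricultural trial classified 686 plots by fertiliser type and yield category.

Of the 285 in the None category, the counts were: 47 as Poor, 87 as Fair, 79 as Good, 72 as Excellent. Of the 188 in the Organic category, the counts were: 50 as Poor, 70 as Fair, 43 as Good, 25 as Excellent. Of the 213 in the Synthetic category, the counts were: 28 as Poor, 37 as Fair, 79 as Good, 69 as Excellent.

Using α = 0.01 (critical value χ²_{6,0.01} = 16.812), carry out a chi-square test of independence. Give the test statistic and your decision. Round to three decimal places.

48.100; reject H₀

Row totals: 285, 188, 213. Column totals: 125, 194, 201, 166. Grand total N = 686.
Expected counts (row total × column total / N):
  None, Poor: 285×125/686 = 51.9315
  None, Fair: 285×194/686 = 80.5977
  None, Good: 285×201/686 = 83.5058
  None, Excellent: 285×166/686 = 68.9650
  Organic, Poor: 188×125/686 = 34.2566
  Organic, Fair: 188×194/686 = 53.1662
  Organic, Good: 188×201/686 = 55.0845
  Organic, Excellent: 188×166/686 = 45.4927
  Synthetic, Poor: 213×125/686 = 38.8120
  Synthetic, Fair: 213×194/686 = 60.2362
  Synthetic, Good: 213×201/686 = 62.4096
  Synthetic, Excellent: 213×166/686 = 51.5423
Contributions (O − E)²/E:
  (47 − 51.9315)²/51.9315 = 0.4683
  (87 − 80.5977)²/80.5977 = 0.5086
  (79 − 83.5058)²/83.5058 = 0.2431
  (72 − 68.9650)²/68.9650 = 0.1336
  (50 − 34.2566)²/34.2566 = 7.2352
  (70 − 53.1662)²/53.1662 = 5.3300
  (43 − 55.0845)²/55.0845 = 2.6511
  (25 − 45.4927)²/45.4927 = 9.2312
  (28 − 38.8120)²/38.8120 = 3.0119
  (37 − 60.2362)²/60.2362 = 8.9634
  (79 − 62.4096)²/62.4096 = 4.4102
  (69 − 51.5423)²/51.5423 = 5.9130
χ² = 0.4683 + 0.5086 + 0.2431 + 0.1336 + 7.2352 + 5.3300 + 2.6511 + 9.2312 + 3.0119 + 8.9634 + 4.4102 + 5.9130 = 48.100
df = (3−1)(4−1) = 6. Since 48.100 > 16.812, reject the null hypothesis of independence at α = 0.01.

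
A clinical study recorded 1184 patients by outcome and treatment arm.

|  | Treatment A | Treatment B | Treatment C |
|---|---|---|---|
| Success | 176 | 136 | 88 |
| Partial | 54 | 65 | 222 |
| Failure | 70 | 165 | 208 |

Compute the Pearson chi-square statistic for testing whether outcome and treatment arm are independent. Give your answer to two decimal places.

185.33

Row totals: 400, 341, 443. Column totals: 300, 366, 518. Grand total N = 1184.
Expected counts (row total × column total / N):
  Success, Treatment A: 400×300/1184 = 101.351
  Success, Treatment B: 400×366/1184 = 123.649
  Success, Treatment C: 400×518/1184 = 175.000
  Partial, Treatment A: 341×300/1184 = 86.402
  Partial, Treatment B: 341×366/1184 = 105.410
  Partial, Treatment C: 341×518/1184 = 149.188
  Failure, Treatment A: 443×300/1184 = 112.247
  Failure, Treatment B: 443×366/1184 = 136.941
  Failure, Treatment C: 443×518/1184 = 193.812
Contributions (O − E)²/E:
  (176 − 101.351)²/101.351 = 54.9819
  (136 − 123.649)²/123.649 = 1.2337
  (88 − 175.000)²/175.000 = 43.2514
  (54 − 86.402)²/86.402 = 12.1512
  (65 − 105.410)²/105.410 = 15.4916
  (222 − 149.188)²/149.188 = 35.5363
  (70 − 112.247)²/112.247 = 15.9007
  (165 − 136.941)²/136.941 = 5.7492
  (208 − 193.812)²/193.812 = 1.0386
χ² = 54.9819 + 1.2337 + 43.2514 + 12.1512 + 15.4916 + 35.5363 + 15.9007 + 5.7492 + 1.0386 = 185.33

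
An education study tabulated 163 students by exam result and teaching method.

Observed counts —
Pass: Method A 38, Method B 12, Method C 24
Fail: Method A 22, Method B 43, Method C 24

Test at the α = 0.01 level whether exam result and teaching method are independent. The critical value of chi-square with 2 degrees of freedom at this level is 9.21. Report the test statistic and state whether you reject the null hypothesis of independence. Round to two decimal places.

20.53; reject H₀

Row totals: 74, 89. Column totals: 60, 55, 48. Grand total N = 163.
Expected counts (row total × column total / N):
  Pass, Method A: 74×60/163 = 27.239
  Pass, Method B: 74×55/163 = 24.969
  Pass, Method C: 74×48/163 = 21.791
  Fail, Method A: 89×60/163 = 32.761
  Fail, Method B: 89×55/163 = 30.031
  Fail, Method C: 89×48/163 = 26.209
Contributions (O − E)²/E:
  (38 − 27.239)²/27.239 = 4.2512
  (12 − 24.969)²/24.969 = 6.7362
  (24 − 21.791)²/21.791 = 0.2239
  (22 − 32.761)²/32.761 = 3.5347
  (43 − 30.031)²/30.031 = 5.6007
  (24 − 26.209)²/26.209 = 0.1862
χ² = 4.2512 + 6.7362 + 0.2239 + 3.5347 + 5.6007 + 0.1862 = 20.53
df = (2−1)(3−1) = 2. Since 20.53 > 9.21, reject the null hypothesis of independence at α = 0.01.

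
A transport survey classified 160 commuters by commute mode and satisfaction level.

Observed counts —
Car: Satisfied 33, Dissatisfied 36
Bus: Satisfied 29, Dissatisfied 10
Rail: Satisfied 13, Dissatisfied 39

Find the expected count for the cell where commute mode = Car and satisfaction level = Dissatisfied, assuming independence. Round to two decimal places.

Row total (Car) = 69; column total (Dissatisfied) = 85; grand total N = 160.
Expected count = (row total × column total) / N = 69 × 85 / 160 = 36.66.

36.66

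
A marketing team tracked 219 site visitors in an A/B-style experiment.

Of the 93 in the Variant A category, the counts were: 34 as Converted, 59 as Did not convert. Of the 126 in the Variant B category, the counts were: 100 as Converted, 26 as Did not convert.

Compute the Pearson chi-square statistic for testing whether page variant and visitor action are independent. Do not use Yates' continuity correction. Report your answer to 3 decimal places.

Row totals: 93, 126. Column totals: 134, 85. Grand total N = 219.
Expected counts (row total × column total / N):
  Variant A, Converted: 93×134/219 = 56.9041
  Variant A, Did not convert: 93×85/219 = 36.0959
  Variant B, Converted: 126×134/219 = 77.0959
  Variant B, Did not convert: 126×85/219 = 48.9041
Contributions (O − E)²/E:
  (34 − 56.9041)²/56.9041 = 9.2190
  (59 − 36.0959)²/36.0959 = 14.5334
  (100 − 77.0959)²/77.0959 = 6.8045
  (26 − 48.9041)²/48.9041 = 10.7271
χ² = 9.2190 + 14.5334 + 6.8045 + 10.7271 = 41.284

41.284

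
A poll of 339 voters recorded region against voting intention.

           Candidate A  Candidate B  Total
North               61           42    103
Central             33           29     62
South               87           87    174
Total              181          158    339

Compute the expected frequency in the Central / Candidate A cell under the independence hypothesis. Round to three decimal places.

Row total (Central) = 62; column total (Candidate A) = 181; grand total N = 339.
Expected count = (row total × column total) / N = 62 × 181 / 339 = 33.103.

33.103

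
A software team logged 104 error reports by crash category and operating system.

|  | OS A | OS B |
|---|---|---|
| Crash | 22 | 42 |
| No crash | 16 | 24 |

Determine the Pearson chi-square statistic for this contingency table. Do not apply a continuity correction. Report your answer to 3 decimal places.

Row totals: 64, 40. Column totals: 38, 66. Grand total N = 104.
Expected counts (row total × column total / N):
  Crash, OS A: 64×38/104 = 23.3846
  Crash, OS B: 64×66/104 = 40.6154
  No crash, OS A: 40×38/104 = 14.6154
  No crash, OS B: 40×66/104 = 25.3846
Contributions (O − E)²/E:
  (22 − 23.3846)²/23.3846 = 0.0820
  (42 − 40.6154)²/40.6154 = 0.0472
  (16 − 14.6154)²/14.6154 = 0.1312
  (24 − 25.3846)²/25.3846 = 0.0755
χ² = 0.0820 + 0.0472 + 0.1312 + 0.0755 = 0.336

0.336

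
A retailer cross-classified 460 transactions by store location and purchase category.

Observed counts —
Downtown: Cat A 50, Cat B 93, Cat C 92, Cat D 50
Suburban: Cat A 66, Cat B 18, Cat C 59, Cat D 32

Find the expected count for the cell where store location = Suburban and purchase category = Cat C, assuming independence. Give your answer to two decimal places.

57.45

Row total (Suburban) = 175; column total (Cat C) = 151; grand total N = 460.
Expected count = (row total × column total) / N = 175 × 151 / 460 = 57.45.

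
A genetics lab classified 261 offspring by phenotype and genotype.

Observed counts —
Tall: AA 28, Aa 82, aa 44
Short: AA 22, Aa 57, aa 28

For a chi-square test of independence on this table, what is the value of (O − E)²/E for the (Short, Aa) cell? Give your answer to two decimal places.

Row total (Short) = 107; column total (Aa) = 139; N = 261.
Expected count E = 107 × 139 / 261 = 56.985.
Contribution = (O − E)²/E = (57 − 56.985)² / 56.985 = 0.00.

0.00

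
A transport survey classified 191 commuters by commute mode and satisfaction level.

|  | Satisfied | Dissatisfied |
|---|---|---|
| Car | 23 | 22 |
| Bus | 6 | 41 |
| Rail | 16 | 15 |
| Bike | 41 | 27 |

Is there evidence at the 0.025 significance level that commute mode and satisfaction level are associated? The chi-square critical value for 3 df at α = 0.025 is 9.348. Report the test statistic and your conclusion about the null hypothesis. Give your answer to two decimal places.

27.38; reject H₀

Row totals: 45, 47, 31, 68. Column totals: 86, 105. Grand total N = 191.
Expected counts (row total × column total / N):
  Car, Satisfied: 45×86/191 = 20.262
  Car, Dissatisfied: 45×105/191 = 24.738
  Bus, Satisfied: 47×86/191 = 21.162
  Bus, Dissatisfied: 47×105/191 = 25.838
  Rail, Satisfied: 31×86/191 = 13.958
  Rail, Dissatisfied: 31×105/191 = 17.042
  Bike, Satisfied: 68×86/191 = 30.618
  Bike, Dissatisfied: 68×105/191 = 37.382
Contributions (O − E)²/E:
  (23 − 20.262)²/20.262 = 0.3700
  (22 − 24.738)²/24.738 = 0.3030
  (6 − 21.162)²/21.162 = 10.8632
  (41 − 25.838)²/25.838 = 8.8972
  (16 − 13.958)²/13.958 = 0.2987
  (15 − 17.042)²/17.042 = 0.2447
  (41 − 30.618)²/30.618 = 3.5203
  (27 − 37.382)²/37.382 = 2.8834
χ² = 0.3700 + 0.3030 + 10.8632 + 8.8972 + 0.2987 + 0.2447 + 3.5203 + 2.8834 = 27.38
df = (4−1)(2−1) = 3. Since 27.38 > 9.348, reject the null hypothesis of independence at α = 0.025.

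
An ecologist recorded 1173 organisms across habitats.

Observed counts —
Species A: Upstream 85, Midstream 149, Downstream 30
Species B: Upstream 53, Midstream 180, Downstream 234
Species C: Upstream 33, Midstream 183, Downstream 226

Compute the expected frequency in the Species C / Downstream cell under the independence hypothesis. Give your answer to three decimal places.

Row total (Species C) = 442; column total (Downstream) = 490; grand total N = 1173.
Expected count = (row total × column total) / N = 442 × 490 / 1173 = 184.638.

184.638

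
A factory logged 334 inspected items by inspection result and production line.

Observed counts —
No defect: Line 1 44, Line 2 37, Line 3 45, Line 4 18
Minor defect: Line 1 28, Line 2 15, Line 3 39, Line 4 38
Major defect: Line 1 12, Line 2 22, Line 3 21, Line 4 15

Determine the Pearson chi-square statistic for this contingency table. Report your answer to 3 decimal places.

Row totals: 144, 120, 70. Column totals: 84, 74, 105, 71. Grand total N = 334.
Expected counts (row total × column total / N):
  No defect, Line 1: 144×84/334 = 36.2156
  No defect, Line 2: 144×74/334 = 31.9042
  No defect, Line 3: 144×105/334 = 45.2695
  No defect, Line 4: 144×71/334 = 30.6108
  Minor defect, Line 1: 120×84/334 = 30.1796
  Minor defect, Line 2: 120×74/334 = 26.5868
  Minor defect, Line 3: 120×105/334 = 37.7246
  Minor defect, Line 4: 120×71/334 = 25.5090
  Major defect, Line 1: 70×84/334 = 17.6048
  Major defect, Line 2: 70×74/334 = 15.5090
  Major defect, Line 3: 70×105/334 = 22.0060
  Major defect, Line 4: 70×71/334 = 14.8802
Contributions (O − E)²/E:
  (44 − 36.2156)²/36.2156 = 1.6732
  (37 − 31.9042)²/31.9042 = 0.8139
  (45 − 45.2695)²/45.2695 = 0.0016
  (18 − 30.6108)²/30.6108 = 5.1953
  (28 − 30.1796)²/30.1796 = 0.1574
  (15 − 26.5868)²/26.5868 = 5.0496
  (39 − 37.7246)²/37.7246 = 0.0431
  (38 − 25.5090)²/25.5090 = 6.1165
  (12 − 17.6048)²/17.6048 = 1.7844
  (22 − 15.5090)²/15.5090 = 2.7167
  (21 − 22.0060)²/22.0060 = 0.0460
  (15 − 14.8802)²/14.8802 = 0.0010
χ² = 1.6732 + 0.8139 + 0.0016 + 5.1953 + 0.1574 + 5.0496 + 0.0431 + 6.1165 + 1.7844 + 2.7167 + 0.0460 + 0.0010 = 23.599

23.599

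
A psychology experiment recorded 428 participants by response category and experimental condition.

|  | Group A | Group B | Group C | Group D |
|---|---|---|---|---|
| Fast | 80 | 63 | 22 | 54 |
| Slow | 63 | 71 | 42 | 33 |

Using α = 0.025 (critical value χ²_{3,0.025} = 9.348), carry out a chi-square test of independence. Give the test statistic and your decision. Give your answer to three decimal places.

13.591; reject H₀

Row totals: 219, 209. Column totals: 143, 134, 64, 87. Grand total N = 428.
Expected counts (row total × column total / N):
  Fast, Group A: 219×143/428 = 73.1706
  Fast, Group B: 219×134/428 = 68.5654
  Fast, Group C: 219×64/428 = 32.7477
  Fast, Group D: 219×87/428 = 44.5164
  Slow, Group A: 209×143/428 = 69.8294
  Slow, Group B: 209×134/428 = 65.4346
  Slow, Group C: 209×64/428 = 31.2523
  Slow, Group D: 209×87/428 = 42.4836
Contributions (O − E)²/E:
  (80 − 73.1706)²/73.1706 = 0.6374
  (63 − 68.5654)²/68.5654 = 0.4517
  (22 − 32.7477)²/32.7477 = 3.5274
  (54 − 44.5164)²/44.5164 = 2.0203
  (63 − 69.8294)²/69.8294 = 0.6679
  (71 − 65.4346)²/65.4346 = 0.4734
  (42 − 31.2523)²/31.2523 = 3.6961
  (33 − 42.4836)²/42.4836 = 2.1170
χ² = 0.6374 + 0.4517 + 3.5274 + 2.0203 + 0.6679 + 0.4734 + 3.6961 + 2.1170 = 13.591
df = (2−1)(4−1) = 3. Since 13.591 > 9.348, reject the null hypothesis of independence at α = 0.025.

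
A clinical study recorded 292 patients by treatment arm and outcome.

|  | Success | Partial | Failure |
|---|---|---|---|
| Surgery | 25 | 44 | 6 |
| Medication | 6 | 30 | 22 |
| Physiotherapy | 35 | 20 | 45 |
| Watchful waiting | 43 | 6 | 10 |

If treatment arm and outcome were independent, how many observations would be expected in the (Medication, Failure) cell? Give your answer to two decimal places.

Row total (Medication) = 58; column total (Failure) = 83; grand total N = 292.
Expected count = (row total × column total) / N = 58 × 83 / 292 = 16.49.

16.49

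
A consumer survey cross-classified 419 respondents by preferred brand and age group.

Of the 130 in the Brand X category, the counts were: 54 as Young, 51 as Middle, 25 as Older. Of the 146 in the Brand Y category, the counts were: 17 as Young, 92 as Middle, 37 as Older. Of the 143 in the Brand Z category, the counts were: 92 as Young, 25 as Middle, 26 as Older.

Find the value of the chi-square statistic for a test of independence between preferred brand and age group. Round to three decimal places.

Row totals: 130, 146, 143. Column totals: 163, 168, 88. Grand total N = 419.
Expected counts (row total × column total / N):
  Brand X, Young: 130×163/419 = 50.5728
  Brand X, Middle: 130×168/419 = 52.1241
  Brand X, Older: 130×88/419 = 27.3031
  Brand Y, Young: 146×163/419 = 56.7971
  Brand Y, Middle: 146×168/419 = 58.5394
  Brand Y, Older: 146×88/419 = 30.6635
  Brand Z, Young: 143×163/419 = 55.6301
  Brand Z, Middle: 143×168/419 = 57.3365
  Brand Z, Older: 143×88/419 = 30.0334
Contributions (O − E)²/E:
  (54 − 50.5728)²/50.5728 = 0.2323
  (51 − 52.1241)²/52.1241 = 0.0242
  (25 − 27.3031)²/27.3031 = 0.1943
  (17 − 56.7971)²/56.7971 = 27.8854
  (92 − 58.5394)²/58.5394 = 19.1258
  (37 − 30.6635)²/30.6635 = 1.3094
  (92 − 55.6301)²/55.6301 = 23.7779
  (25 − 57.3365)²/57.3365 = 18.2371
  (26 − 30.0334)²/30.0334 = 0.5417
χ² = 0.2323 + 0.0242 + 0.1943 + 27.8854 + 19.1258 + 1.3094 + 23.7779 + 18.2371 + 0.5417 = 91.328

91.328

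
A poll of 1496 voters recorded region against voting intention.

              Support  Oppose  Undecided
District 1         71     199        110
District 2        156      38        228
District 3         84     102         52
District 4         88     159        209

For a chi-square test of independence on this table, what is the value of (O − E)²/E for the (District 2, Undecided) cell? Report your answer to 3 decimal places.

20.623

Row total (District 2) = 422; column total (Undecided) = 599; N = 1496.
Expected count E = 422 × 599 / 1496 = 168.9693.
Contribution = (O − E)²/E = (228 − 168.9693)² / 168.9693 = 20.623.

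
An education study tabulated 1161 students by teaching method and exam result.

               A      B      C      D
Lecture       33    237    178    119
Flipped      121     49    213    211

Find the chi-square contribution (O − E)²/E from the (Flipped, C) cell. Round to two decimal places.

Row total (Flipped) = 594; column total (C) = 391; N = 1161.
Expected count E = 594 × 391 / 1161 = 200.047.
Contribution = (O − E)²/E = (213 − 200.047)² / 200.047 = 0.84.

0.84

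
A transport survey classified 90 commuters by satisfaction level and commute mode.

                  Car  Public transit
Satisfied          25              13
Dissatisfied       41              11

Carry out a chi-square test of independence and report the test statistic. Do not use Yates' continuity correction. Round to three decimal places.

Row totals: 38, 52. Column totals: 66, 24. Grand total N = 90.
Expected counts (row total × column total / N):
  Satisfied, Car: 38×66/90 = 27.8667
  Satisfied, Public transit: 38×24/90 = 10.1333
  Dissatisfied, Car: 52×66/90 = 38.1333
  Dissatisfied, Public transit: 52×24/90 = 13.8667
Contributions (O − E)²/E:
  (25 − 27.8667)²/27.8667 = 0.2949
  (13 − 10.1333)²/10.1333 = 0.8110
  (41 − 38.1333)²/38.1333 = 0.2155
  (11 − 13.8667)²/13.8667 = 0.5926
χ² = 0.2949 + 0.8110 + 0.2155 + 0.5926 = 1.914

1.914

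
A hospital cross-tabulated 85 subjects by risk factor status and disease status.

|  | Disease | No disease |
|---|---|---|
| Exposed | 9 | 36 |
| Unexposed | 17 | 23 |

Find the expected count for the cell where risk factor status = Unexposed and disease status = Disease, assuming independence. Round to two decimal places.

12.24

Row total (Unexposed) = 40; column total (Disease) = 26; grand total N = 85.
Expected count = (row total × column total) / N = 40 × 26 / 85 = 12.24.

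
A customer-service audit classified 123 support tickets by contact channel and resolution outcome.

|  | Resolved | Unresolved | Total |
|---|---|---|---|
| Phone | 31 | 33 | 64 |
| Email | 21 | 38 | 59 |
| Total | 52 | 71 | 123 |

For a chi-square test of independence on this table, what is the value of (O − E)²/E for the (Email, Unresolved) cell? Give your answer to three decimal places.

0.457

Row total (Email) = 59; column total (Unresolved) = 71; N = 123.
Expected count E = 59 × 71 / 123 = 34.0569.
Contribution = (O − E)²/E = (38 − 34.0569)² / 34.0569 = 0.457.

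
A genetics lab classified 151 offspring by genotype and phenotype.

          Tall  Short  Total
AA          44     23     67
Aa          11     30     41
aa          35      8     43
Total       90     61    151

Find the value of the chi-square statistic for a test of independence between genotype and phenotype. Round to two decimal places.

27.80

Grand total N = 151.
Expected counts (row total × column total / N):
  AA, Tall: 67×90/151 = 39.934
  AA, Short: 67×61/151 = 27.066
  Aa, Tall: 41×90/151 = 24.437
  Aa, Short: 41×61/151 = 16.563
  aa, Tall: 43×90/151 = 25.629
  aa, Short: 43×61/151 = 17.371
Contributions (O − E)²/E:
  (44 − 39.934)²/39.934 = 0.4140
  (23 − 27.066)²/27.066 = 0.6108
  (11 − 24.437)²/24.437 = 7.3885
  (30 − 16.563)²/16.563 = 10.9010
  (35 − 25.629)²/25.629 = 3.4264
  (8 − 17.371)²/17.371 = 5.0553
χ² = 0.4140 + 0.6108 + 7.3885 + 10.9010 + 3.4264 + 5.0553 = 27.80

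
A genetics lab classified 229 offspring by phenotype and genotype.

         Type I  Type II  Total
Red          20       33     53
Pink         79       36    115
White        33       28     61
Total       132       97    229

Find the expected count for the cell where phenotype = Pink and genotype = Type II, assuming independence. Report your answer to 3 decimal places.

Row total (Pink) = 115; column total (Type II) = 97; grand total N = 229.
Expected count = (row total × column total) / N = 115 × 97 / 229 = 48.712.

48.712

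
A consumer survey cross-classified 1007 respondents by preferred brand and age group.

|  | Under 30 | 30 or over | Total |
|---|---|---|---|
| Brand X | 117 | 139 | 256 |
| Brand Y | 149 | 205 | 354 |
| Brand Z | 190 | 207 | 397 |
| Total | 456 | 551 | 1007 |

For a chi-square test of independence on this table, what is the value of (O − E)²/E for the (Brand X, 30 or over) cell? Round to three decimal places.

Row total (Brand X) = 256; column total (30 or over) = 551; N = 1007.
Expected count E = 256 × 551 / 1007 = 140.0755.
Contribution = (O − E)²/E = (139 − 140.0755)² / 140.0755 = 0.008.

0.008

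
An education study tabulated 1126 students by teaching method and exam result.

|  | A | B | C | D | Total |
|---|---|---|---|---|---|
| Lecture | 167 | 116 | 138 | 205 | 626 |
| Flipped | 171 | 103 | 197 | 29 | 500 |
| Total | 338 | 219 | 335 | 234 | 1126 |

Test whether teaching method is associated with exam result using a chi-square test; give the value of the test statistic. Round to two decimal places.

131.13

Grand total N = 1126.
Expected counts (row total × column total / N):
  Lecture, A: 626×338/1126 = 187.911
  Lecture, B: 626×219/1126 = 121.753
  Lecture, C: 626×335/1126 = 186.243
  Lecture, D: 626×234/1126 = 130.092
  Flipped, A: 500×338/1126 = 150.089
  Flipped, B: 500×219/1126 = 97.247
  Flipped, C: 500×335/1126 = 148.757
  Flipped, D: 500×234/1126 = 103.908
Contributions (O − E)²/E:
  (167 − 187.911)²/187.911 = 2.3270
  (116 − 121.753)²/121.753 = 0.2718
  (138 − 186.243)²/186.243 = 12.4965
  (205 − 130.092)²/130.092 = 43.1326
  (171 − 150.089)²/150.089 = 2.9134
  (103 − 97.247)²/97.247 = 0.3403
  (197 − 148.757)²/148.757 = 15.6456
  (29 − 103.908)²/103.908 = 54.0017
χ² = 2.3270 + 0.2718 + 12.4965 + 43.1326 + 2.9134 + 0.3403 + 15.6456 + 54.0017 = 131.13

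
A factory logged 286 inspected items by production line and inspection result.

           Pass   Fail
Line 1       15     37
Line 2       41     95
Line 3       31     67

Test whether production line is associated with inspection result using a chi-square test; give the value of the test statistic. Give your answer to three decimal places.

0.134

Row totals: 52, 136, 98. Column totals: 87, 199. Grand total N = 286.
Expected counts (row total × column total / N):
  Line 1, Pass: 52×87/286 = 15.8182
  Line 1, Fail: 52×199/286 = 36.1818
  Line 2, Pass: 136×87/286 = 41.3706
  Line 2, Fail: 136×199/286 = 94.6294
  Line 3, Pass: 98×87/286 = 29.8112
  Line 3, Fail: 98×199/286 = 68.1888
Contributions (O − E)²/E:
  (15 − 15.8182)²/15.8182 = 0.0423
  (37 − 36.1818)²/36.1818 = 0.0185
  (41 − 41.3706)²/41.3706 = 0.0033
  (95 − 94.6294)²/94.6294 = 0.0015
  (31 − 29.8112)²/29.8112 = 0.0474
  (67 − 68.1888)²/68.1888 = 0.0207
χ² = 0.0423 + 0.0185 + 0.0033 + 0.0015 + 0.0474 + 0.0207 = 0.134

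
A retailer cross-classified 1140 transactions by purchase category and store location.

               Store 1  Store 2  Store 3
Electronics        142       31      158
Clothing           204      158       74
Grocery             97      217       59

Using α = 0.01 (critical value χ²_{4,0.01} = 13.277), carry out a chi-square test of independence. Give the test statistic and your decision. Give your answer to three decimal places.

Row totals: 331, 436, 373. Column totals: 443, 406, 291. Grand total N = 1140.
Expected counts (row total × column total / N):
  Electronics, Store 1: 331×443/1140 = 128.6254
  Electronics, Store 2: 331×406/1140 = 117.8825
  Electronics, Store 3: 331×291/1140 = 84.4921
  Clothing, Store 1: 436×443/1140 = 169.4281
  Clothing, Store 2: 436×406/1140 = 155.2772
  Clothing, Store 3: 436×291/1140 = 111.2947
  Grocery, Store 1: 373×443/1140 = 144.9465
  Grocery, Store 2: 373×406/1140 = 132.8404
  Grocery, Store 3: 373×291/1140 = 95.2132
Contributions (O − E)²/E:
  (142 − 128.6254)²/128.6254 = 1.3907
  (31 − 117.8825)²/117.8825 = 64.0347
  (158 − 84.4921)²/84.4921 = 63.9517
  (204 − 169.4281)²/169.4281 = 7.0544
  (158 − 155.2772)²/155.2772 = 0.0477
  (74 − 111.2947)²/111.2947 = 12.4974
  (97 − 144.9465)²/144.9465 = 15.8601
  (217 − 132.8404)²/132.8404 = 53.3184
  (59 − 95.2132)²/95.2132 = 13.7733
χ² = 1.3907 + 64.0347 + 63.9517 + 7.0544 + 0.0477 + 12.4974 + 15.8601 + 53.3184 + 13.7733 = 231.928
df = (3−1)(3−1) = 4. Since 231.928 > 13.277, reject the null hypothesis of independence at α = 0.01.

231.928; reject H₀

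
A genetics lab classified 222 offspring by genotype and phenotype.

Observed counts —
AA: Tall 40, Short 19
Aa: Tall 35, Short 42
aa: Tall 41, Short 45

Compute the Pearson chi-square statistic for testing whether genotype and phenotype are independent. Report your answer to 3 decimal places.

7.862

Row totals: 59, 77, 86. Column totals: 116, 106. Grand total N = 222.
Expected counts (row total × column total / N):
  AA, Tall: 59×116/222 = 30.8288
  AA, Short: 59×106/222 = 28.1712
  Aa, Tall: 77×116/222 = 40.2342
  Aa, Short: 77×106/222 = 36.7658
  aa, Tall: 86×116/222 = 44.9369
  aa, Short: 86×106/222 = 41.0631
Contributions (O − E)²/E:
  (40 − 30.8288)²/30.8288 = 2.7283
  (19 − 28.1712)²/28.1712 = 2.9857
  (35 − 40.2342)²/40.2342 = 0.6809
  (42 − 36.7658)²/36.7658 = 0.7452
  (41 − 44.9369)²/44.9369 = 0.3449
  (45 − 41.0631)²/41.0631 = 0.3774
χ² = 2.7283 + 2.9857 + 0.6809 + 0.7452 + 0.3449 + 0.3774 = 7.862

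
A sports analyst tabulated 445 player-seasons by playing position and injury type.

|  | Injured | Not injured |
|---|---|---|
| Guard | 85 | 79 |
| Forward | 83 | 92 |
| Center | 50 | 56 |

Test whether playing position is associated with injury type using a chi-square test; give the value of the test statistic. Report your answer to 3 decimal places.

0.840

Row totals: 164, 175, 106. Column totals: 218, 227. Grand total N = 445.
Expected counts (row total × column total / N):
  Guard, Injured: 164×218/445 = 80.3416
  Guard, Not injured: 164×227/445 = 83.6584
  Forward, Injured: 175×218/445 = 85.7303
  Forward, Not injured: 175×227/445 = 89.2697
  Center, Injured: 106×218/445 = 51.9281
  Center, Not injured: 106×227/445 = 54.0719
Contributions (O − E)²/E:
  (85 − 80.3416)²/80.3416 = 0.2701
  (79 − 83.6584)²/83.6584 = 0.2594
  (83 − 85.7303)²/85.7303 = 0.0870
  (92 − 89.2697)²/89.2697 = 0.0835
  (50 − 51.9281)²/51.9281 = 0.0716
  (56 − 54.0719)²/54.0719 = 0.0688
χ² = 0.2701 + 0.2594 + 0.0870 + 0.0835 + 0.0716 + 0.0688 = 0.840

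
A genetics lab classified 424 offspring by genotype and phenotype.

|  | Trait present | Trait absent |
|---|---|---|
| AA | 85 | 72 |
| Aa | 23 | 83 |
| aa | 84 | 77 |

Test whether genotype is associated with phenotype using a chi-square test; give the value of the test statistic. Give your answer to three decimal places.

31.853

Row totals: 157, 106, 161. Column totals: 192, 232. Grand total N = 424.
Expected counts (row total × column total / N):
  AA, Trait present: 157×192/424 = 71.0943
  AA, Trait absent: 157×232/424 = 85.9057
  Aa, Trait present: 106×192/424 = 48.0000
  Aa, Trait absent: 106×232/424 = 58.0000
  aa, Trait present: 161×192/424 = 72.9057
  aa, Trait absent: 161×232/424 = 88.0943
Contributions (O − E)²/E:
  (85 − 71.0943)²/71.0943 = 2.7199
  (72 − 85.9057)²/85.9057 = 2.2509
  (23 − 48.0000)²/48.0000 = 13.0208
  (83 − 58.0000)²/58.0000 = 10.7759
  (84 − 72.9057)²/72.9057 = 1.6883
  (77 − 88.0943)²/88.0943 = 1.3972
χ² = 2.7199 + 2.2509 + 13.0208 + 10.7759 + 1.6883 + 1.3972 = 31.853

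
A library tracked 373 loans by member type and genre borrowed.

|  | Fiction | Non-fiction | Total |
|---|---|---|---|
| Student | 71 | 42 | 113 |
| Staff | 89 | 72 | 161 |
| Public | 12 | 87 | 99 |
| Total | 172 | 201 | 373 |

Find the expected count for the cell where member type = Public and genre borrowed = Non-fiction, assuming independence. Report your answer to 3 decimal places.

53.349

Row total (Public) = 99; column total (Non-fiction) = 201; grand total N = 373.
Expected count = (row total × column total) / N = 99 × 201 / 373 = 53.349.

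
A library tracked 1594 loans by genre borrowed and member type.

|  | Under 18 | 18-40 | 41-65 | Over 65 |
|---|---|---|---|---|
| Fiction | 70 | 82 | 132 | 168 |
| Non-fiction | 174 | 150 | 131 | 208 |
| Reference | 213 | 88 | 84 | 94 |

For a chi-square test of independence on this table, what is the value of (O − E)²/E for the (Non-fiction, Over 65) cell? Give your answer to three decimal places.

Row total (Non-fiction) = 663; column total (Over 65) = 470; N = 1594.
Expected count E = 663 × 470 / 1594 = 195.4893.
Contribution = (O − E)²/E = (208 − 195.4893)² / 195.4893 = 0.801.

0.801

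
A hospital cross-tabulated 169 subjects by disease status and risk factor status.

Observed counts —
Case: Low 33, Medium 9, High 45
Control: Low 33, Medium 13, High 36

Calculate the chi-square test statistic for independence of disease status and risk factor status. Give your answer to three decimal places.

1.581

Row totals: 87, 82. Column totals: 66, 22, 81. Grand total N = 169.
Expected counts (row total × column total / N):
  Case, Low: 87×66/169 = 33.9763
  Case, Medium: 87×22/169 = 11.3254
  Case, High: 87×81/169 = 41.6982
  Control, Low: 82×66/169 = 32.0237
  Control, Medium: 82×22/169 = 10.6746
  Control, High: 82×81/169 = 39.3018
Contributions (O − E)²/E:
  (33 − 33.9763)²/33.9763 = 0.0281
  (9 − 11.3254)²/11.3254 = 0.4775
  (45 − 41.6982)²/41.6982 = 0.2614
  (33 − 32.0237)²/32.0237 = 0.0298
  (13 − 10.6746)²/10.6746 = 0.5066
  (36 − 39.3018)²/39.3018 = 0.2774
χ² = 0.0281 + 0.4775 + 0.2614 + 0.0298 + 0.5066 + 0.2774 = 1.581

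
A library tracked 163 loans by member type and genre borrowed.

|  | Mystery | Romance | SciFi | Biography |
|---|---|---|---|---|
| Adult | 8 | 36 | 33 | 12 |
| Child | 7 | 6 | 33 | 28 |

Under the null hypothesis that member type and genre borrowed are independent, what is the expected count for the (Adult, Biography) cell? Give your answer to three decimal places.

Row total (Adult) = 89; column total (Biography) = 40; grand total N = 163.
Expected count = (row total × column total) / N = 89 × 40 / 163 = 21.840.

21.840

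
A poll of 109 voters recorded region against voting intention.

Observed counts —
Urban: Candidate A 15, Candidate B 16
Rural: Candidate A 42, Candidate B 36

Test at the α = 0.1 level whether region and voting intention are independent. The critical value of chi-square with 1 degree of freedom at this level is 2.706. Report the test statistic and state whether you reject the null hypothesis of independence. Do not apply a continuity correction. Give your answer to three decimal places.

Row totals: 31, 78. Column totals: 57, 52. Grand total N = 109.
Expected counts (row total × column total / N):
  Urban, Candidate A: 31×57/109 = 16.2110
  Urban, Candidate B: 31×52/109 = 14.7890
  Rural, Candidate A: 78×57/109 = 40.7890
  Rural, Candidate B: 78×52/109 = 37.2110
Contributions (O − E)²/E:
  (15 − 16.2110)²/16.2110 = 0.0905
  (16 − 14.7890)²/14.7890 = 0.0992
  (42 − 40.7890)²/40.7890 = 0.0360
  (36 − 37.2110)²/37.2110 = 0.0394
χ² = 0.0905 + 0.0992 + 0.0360 + 0.0394 = 0.265
df = (2−1)(2−1) = 1. Since 0.265 < 2.706, fail to reject the null hypothesis of independence at α = 0.1.

0.265; fail to reject H₀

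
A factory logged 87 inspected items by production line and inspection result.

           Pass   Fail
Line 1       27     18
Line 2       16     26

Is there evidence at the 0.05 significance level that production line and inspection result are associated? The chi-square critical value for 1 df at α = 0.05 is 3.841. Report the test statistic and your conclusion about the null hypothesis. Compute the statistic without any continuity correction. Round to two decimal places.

Row totals: 45, 42. Column totals: 43, 44. Grand total N = 87.
Expected counts (row total × column total / N):
  Line 1, Pass: 45×43/87 = 22.2414
  Line 1, Fail: 45×44/87 = 22.7586
  Line 2, Pass: 42×43/87 = 20.7586
  Line 2, Fail: 42×44/87 = 21.2414
Contributions (O − E)²/E:
  (27 − 22.2414)²/22.2414 = 1.0181
  (18 − 22.7586)²/22.7586 = 0.9950
  (16 − 20.7586)²/20.7586 = 1.0908
  (26 − 21.2414)²/21.2414 = 1.0660
χ² = 1.0181 + 0.9950 + 1.0908 + 1.0660 = 4.17
df = (2−1)(2−1) = 1. Since 4.17 > 3.841, reject the null hypothesis of independence at α = 0.05.

4.17; reject H₀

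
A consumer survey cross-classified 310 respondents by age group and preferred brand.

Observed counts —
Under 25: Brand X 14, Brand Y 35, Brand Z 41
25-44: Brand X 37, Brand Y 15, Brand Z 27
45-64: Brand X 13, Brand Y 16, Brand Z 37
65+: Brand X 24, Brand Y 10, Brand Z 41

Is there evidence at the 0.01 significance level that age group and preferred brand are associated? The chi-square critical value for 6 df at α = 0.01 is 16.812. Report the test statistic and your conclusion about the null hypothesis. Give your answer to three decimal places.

Row totals: 90, 79, 66, 75. Column totals: 88, 76, 146. Grand total N = 310.
Expected counts (row total × column total / N):
  Under 25, Brand X: 90×88/310 = 25.5484
  Under 25, Brand Y: 90×76/310 = 22.0645
  Under 25, Brand Z: 90×146/310 = 42.3871
  25-44, Brand X: 79×88/310 = 22.4258
  25-44, Brand Y: 79×76/310 = 19.3677
  25-44, Brand Z: 79×146/310 = 37.2065
  45-64, Brand X: 66×88/310 = 18.7355
  45-64, Brand Y: 66×76/310 = 16.1806
  45-64, Brand Z: 66×146/310 = 31.0839
  65+, Brand X: 75×88/310 = 21.2903
  65+, Brand Y: 75×76/310 = 18.3871
  65+, Brand Z: 75×146/310 = 35.3226
Contributions (O − E)²/E:
  (14 − 25.5484)²/25.5484 = 5.2201
  (35 − 22.0645)²/22.0645 = 7.5835
  (41 − 42.3871)²/42.3871 = 0.0454
  (37 − 22.4258)²/22.4258 = 9.4716
  (15 − 19.3677)²/19.3677 = 0.9850
  (27 − 37.2065)²/37.2065 = 2.7999
  (13 − 18.7355)²/18.7355 = 1.7558
  (16 − 16.1806)²/16.1806 = 0.0020
  (37 − 31.0839)²/31.0839 = 1.1260
  (24 − 21.2903)²/21.2903 = 0.3449
  (10 − 18.3871)²/18.3871 = 3.8257
  (41 − 35.3226)²/35.3226 = 0.9125
χ² = 5.2201 + 7.5835 + 0.0454 + 9.4716 + 0.9850 + 2.7999 + 1.7558 + 0.0020 + 1.1260 + 0.3449 + 3.8257 + 0.9125 = 34.072
df = (4−1)(3−1) = 6. Since 34.072 > 16.812, reject the null hypothesis of independence at α = 0.01.

34.072; reject H₀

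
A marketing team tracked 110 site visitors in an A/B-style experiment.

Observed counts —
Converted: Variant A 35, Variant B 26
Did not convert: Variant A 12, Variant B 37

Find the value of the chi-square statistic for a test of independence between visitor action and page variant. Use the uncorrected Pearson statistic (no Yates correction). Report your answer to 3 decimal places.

12.010

Row totals: 61, 49. Column totals: 47, 63. Grand total N = 110.
Expected counts (row total × column total / N):
  Converted, Variant A: 61×47/110 = 26.0636
  Converted, Variant B: 61×63/110 = 34.9364
  Did not convert, Variant A: 49×47/110 = 20.9364
  Did not convert, Variant B: 49×63/110 = 28.0636
Contributions (O − E)²/E:
  (35 − 26.0636)²/26.0636 = 3.0640
  (26 − 34.9364)²/34.9364 = 2.2858
  (12 − 20.9364)²/20.9364 = 3.8144
  (37 − 28.0636)²/28.0636 = 2.8457
χ² = 3.0640 + 2.2858 + 3.8144 + 2.8457 = 12.010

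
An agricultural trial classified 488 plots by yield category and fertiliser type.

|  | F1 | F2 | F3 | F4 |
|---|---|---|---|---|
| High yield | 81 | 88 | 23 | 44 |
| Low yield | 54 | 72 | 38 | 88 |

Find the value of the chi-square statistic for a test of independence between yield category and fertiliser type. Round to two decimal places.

24.86

Row totals: 236, 252. Column totals: 135, 160, 61, 132. Grand total N = 488.
Expected counts (row total × column total / N):
  High yield, F1: 236×135/488 = 65.287
  High yield, F2: 236×160/488 = 77.377
  High yield, F3: 236×61/488 = 29.500
  High yield, F4: 236×132/488 = 63.836
  Low yield, F1: 252×135/488 = 69.713
  Low yield, F2: 252×160/488 = 82.623
  Low yield, F3: 252×61/488 = 31.500
  Low yield, F4: 252×132/488 = 68.164
Contributions (O − E)²/E:
  (81 − 65.287)²/65.287 = 3.7817
  (88 − 77.377)²/77.377 = 1.4584
  (23 − 29.500)²/29.500 = 1.4322
  (44 − 63.836)²/63.836 = 6.1637
  (54 − 69.713)²/69.713 = 3.5416
  (72 − 82.623)²/82.623 = 1.3658
  (38 − 31.500)²/31.500 = 1.3413
  (88 − 68.164)²/68.164 = 5.7724
χ² = 3.7817 + 1.4584 + 1.4322 + 6.1637 + 3.5416 + 1.3658 + 1.3413 + 5.7724 = 24.86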